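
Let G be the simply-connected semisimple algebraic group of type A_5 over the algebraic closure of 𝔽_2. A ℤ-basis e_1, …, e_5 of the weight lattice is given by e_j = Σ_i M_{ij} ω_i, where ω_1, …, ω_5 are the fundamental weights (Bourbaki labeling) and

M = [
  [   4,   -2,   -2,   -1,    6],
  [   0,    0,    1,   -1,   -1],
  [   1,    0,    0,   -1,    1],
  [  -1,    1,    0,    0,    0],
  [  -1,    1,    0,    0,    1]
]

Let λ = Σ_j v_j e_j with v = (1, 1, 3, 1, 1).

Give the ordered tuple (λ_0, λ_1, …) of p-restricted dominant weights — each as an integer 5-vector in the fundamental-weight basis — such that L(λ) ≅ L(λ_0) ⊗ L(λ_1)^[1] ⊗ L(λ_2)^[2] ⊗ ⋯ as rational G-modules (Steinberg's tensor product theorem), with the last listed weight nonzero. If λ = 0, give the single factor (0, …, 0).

((1, 1, 1, 0, 1),)

Compute c_i = Σ_j M_{ij} v_j with v = (1, 1, 3, 1, 1):
  c_1 = (4)·(1) + (-2)·(1) + (-2)·(3) + (-1)·(1) + (6)·(1) = 1
  c_2 = (0)·(1) + (0)·(1) + (1)·(3) + (-1)·(1) + (-1)·(1) = 1
  c_3 = (1)·(1) + (0)·(1) + (0)·(3) + (-1)·(1) + (1)·(1) = 1
  c_4 = (-1)·(1) + (1)·(1) + (0)·(3) + (0)·(1) + (0)·(1) = 0
  c_5 = (-1)·(1) + (1)·(1) + (0)·(3) + (0)·(1) + (1)·(1) = 1
Expand coordinatewise in base 2:
  c_1 = 1 = 1·2^0
  c_2 = 1 = 1·2^0
  c_3 = 1 = 1·2^0
  c_4 = 0
  c_5 = 1 = 1·2^0
Factor λ_0 = (1, 1, 1, 0, 1)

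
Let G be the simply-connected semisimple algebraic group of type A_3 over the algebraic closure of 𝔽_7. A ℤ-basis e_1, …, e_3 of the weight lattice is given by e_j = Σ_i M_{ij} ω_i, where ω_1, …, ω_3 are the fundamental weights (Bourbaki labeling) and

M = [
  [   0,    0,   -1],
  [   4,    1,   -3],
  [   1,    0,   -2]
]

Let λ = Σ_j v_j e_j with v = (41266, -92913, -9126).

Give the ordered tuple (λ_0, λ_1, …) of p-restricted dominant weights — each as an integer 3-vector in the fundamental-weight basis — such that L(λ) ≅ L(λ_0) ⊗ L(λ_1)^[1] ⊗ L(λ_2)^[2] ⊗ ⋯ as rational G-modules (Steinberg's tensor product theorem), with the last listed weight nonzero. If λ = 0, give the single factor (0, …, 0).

((5, 3, 4), (1, 1, 4), (4, 1, 3), (5, 3, 5), (3, 6, 3), (0, 5, 3))

In the fundamental-weight basis, λ has coordinates c = M·v (v = (41266, -92913, -9126)):
  c_1 = 0*41266 + 0*-92913 + -1*-9126 = 9126
  c_2 = 4*41266 + 1*-92913 + -3*-9126 = 99529
  c_3 = 1*41266 + 0*-92913 + -2*-9126 = 59518
Writing each c_i in base p = 7:
  c_1 = 9126 = 5·7^0 + 1·7^1 + 4·7^2 + 5·7^3 + 3·7^4
  c_2 = 99529 = 3·7^0 + 1·7^1 + 1·7^2 + 3·7^3 + 6·7^4 + 5·7^5
  c_3 = 59518 = 4·7^0 + 4·7^1 + 3·7^2 + 5·7^3 + 3·7^4 + 3·7^5
Factor λ_0 = (5, 3, 4)
Factor λ_1 = (1, 1, 4)
Factor λ_2 = (4, 1, 3)
Factor λ_3 = (5, 3, 5)
Factor λ_4 = (3, 6, 3)
Factor λ_5 = (0, 5, 3)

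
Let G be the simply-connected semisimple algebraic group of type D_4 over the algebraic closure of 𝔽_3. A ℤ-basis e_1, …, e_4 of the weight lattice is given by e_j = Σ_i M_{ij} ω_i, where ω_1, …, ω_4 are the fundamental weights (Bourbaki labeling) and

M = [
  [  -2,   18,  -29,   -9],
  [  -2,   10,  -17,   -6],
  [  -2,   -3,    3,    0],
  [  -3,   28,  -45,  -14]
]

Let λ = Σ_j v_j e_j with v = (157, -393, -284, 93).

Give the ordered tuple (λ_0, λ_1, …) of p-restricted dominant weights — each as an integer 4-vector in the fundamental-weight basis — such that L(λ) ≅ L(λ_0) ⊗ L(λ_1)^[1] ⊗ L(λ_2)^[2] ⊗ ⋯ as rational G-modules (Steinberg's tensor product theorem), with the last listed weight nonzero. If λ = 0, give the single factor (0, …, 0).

Change of basis e → ω: c = M·v where v = (157, -393, -284, 93):
  c_1 = -2*157 + 18*-393 + -29*-284 + -9*93 = 11
  c_2 = -2*157 + 10*-393 + -17*-284 + -6*93 = 26
  c_3 = -2*157 + -3*-393 + 3*-284 + 0*93 = 13
  c_4 = -3*157 + 28*-393 + -45*-284 + -14*93 = 3
Base-3 expansion of each c_i:
  c_1 = 11 = 2·3^0 + 0·3^1 + 1·3^2
  c_2 = 26 = 2·3^0 + 2·3^1 + 2·3^2
  c_3 = 13 = 1·3^0 + 1·3^1 + 1·3^2
  c_4 = 3 = 0·3^0 + 1·3^1
λ_0 = (2, 2, 1, 0)
λ_1 = (0, 2, 1, 1)
λ_2 = (1, 2, 1, 0)

((2, 2, 1, 0), (0, 2, 1, 1), (1, 2, 1, 0))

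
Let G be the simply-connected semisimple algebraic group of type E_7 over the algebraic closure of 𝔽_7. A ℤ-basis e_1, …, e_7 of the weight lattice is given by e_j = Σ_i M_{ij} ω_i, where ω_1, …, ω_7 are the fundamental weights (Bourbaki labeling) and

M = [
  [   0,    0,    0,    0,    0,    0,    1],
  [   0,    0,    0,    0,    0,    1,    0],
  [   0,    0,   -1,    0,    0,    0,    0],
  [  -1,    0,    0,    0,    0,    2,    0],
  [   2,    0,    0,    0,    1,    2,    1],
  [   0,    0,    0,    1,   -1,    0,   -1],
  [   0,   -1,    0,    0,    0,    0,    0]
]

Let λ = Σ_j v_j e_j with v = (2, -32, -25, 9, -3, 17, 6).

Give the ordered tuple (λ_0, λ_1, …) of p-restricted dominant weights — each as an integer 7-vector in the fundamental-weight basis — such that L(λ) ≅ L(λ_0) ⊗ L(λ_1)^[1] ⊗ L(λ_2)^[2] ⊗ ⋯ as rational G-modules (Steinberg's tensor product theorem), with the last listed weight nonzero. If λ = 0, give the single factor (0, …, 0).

ω-coordinates c = M·v, v = (2, -32, -25, 9, -3, 17, 6):
  c_1 = (0)·(2) + (0)·(-32) + (0)·(-25) + (0)·(9) + (0)·(-3) + (0)·(17) + (1)·(6) = 6
  c_2 = (0)·(2) + (0)·(-32) + (0)·(-25) + (0)·(9) + (0)·(-3) + (1)·(17) + (0)·(6) = 17
  c_3 = (0)·(2) + (0)·(-32) + (-1)·(-25) + (0)·(9) + (0)·(-3) + (0)·(17) + (0)·(6) = 25
  c_4 = (-1)·(2) + (0)·(-32) + (0)·(-25) + (0)·(9) + (0)·(-3) + (2)·(17) + (0)·(6) = 32
  c_5 = (2)·(2) + (0)·(-32) + (0)·(-25) + (0)·(9) + (1)·(-3) + (2)·(17) + (1)·(6) = 41
  c_6 = (0)·(2) + (0)·(-32) + (0)·(-25) + (1)·(9) + (-1)·(-3) + (0)·(17) + (-1)·(6) = 6
  c_7 = (0)·(2) + (-1)·(-32) + (0)·(-25) + (0)·(9) + (0)·(-3) + (0)·(17) + (0)·(6) = 32
p = 7; digits c_i = Σ_j d_{ij}·7^j, 0 ≤ d_{ij} < 7:
  c_1 = 6 = 6·7^0
  c_2 = 17 = 3·7^0 + 2·7^1
  c_3 = 25 = 4·7^0 + 3·7^1
  c_4 = 32 = 4·7^0 + 4·7^1
  c_5 = 41 = 6·7^0 + 5·7^1
  c_6 = 6 = 6·7^0
  c_7 = 32 = 4·7^0 + 4·7^1
Factor λ_0 = (6, 3, 4, 4, 6, 6, 4)
Factor λ_1 = (0, 2, 3, 4, 5, 0, 4)

((6, 3, 4, 4, 6, 6, 4), (0, 2, 3, 4, 5, 0, 4))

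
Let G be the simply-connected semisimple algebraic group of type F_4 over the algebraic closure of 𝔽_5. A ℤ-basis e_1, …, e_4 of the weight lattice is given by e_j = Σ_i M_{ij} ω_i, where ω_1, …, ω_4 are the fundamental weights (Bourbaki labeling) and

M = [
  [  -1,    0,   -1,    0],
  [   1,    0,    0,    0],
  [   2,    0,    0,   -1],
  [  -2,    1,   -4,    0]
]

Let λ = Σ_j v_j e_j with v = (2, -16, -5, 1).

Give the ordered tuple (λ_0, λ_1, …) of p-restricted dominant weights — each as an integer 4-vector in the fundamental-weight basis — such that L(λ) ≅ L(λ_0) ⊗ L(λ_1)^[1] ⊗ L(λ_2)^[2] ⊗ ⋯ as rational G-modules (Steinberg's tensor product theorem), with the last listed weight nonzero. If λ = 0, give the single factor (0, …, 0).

Converting to the ω-basis (c_i = row i of M dotted with v = (2, -16, -5, 1)):
  c_1 = (-1)·(2) + (0)·(-16) + (-1)·(-5) + 0·1 = 3
  c_2 = 1·2 + (0)·(-16) + (0)·(-5) + 0·1 = 2
  c_3 = 2·2 + (0)·(-16) + (0)·(-5) + (-1)·(1) = 3
  c_4 = (-2)·(2) + (1)·(-16) + (-4)·(-5) + 0·1 = 0
p = 5; digits c_i = Σ_j d_{ij}·5^j, 0 ≤ d_{ij} < 5:
  c_1 = 3 = 3·5^0
  c_2 = 2 = 2·5^0
  c_3 = 3 = 3·5^0
  c_4 = 0
Factor λ_0 = (3, 2, 3, 0)

((3, 2, 3, 0),)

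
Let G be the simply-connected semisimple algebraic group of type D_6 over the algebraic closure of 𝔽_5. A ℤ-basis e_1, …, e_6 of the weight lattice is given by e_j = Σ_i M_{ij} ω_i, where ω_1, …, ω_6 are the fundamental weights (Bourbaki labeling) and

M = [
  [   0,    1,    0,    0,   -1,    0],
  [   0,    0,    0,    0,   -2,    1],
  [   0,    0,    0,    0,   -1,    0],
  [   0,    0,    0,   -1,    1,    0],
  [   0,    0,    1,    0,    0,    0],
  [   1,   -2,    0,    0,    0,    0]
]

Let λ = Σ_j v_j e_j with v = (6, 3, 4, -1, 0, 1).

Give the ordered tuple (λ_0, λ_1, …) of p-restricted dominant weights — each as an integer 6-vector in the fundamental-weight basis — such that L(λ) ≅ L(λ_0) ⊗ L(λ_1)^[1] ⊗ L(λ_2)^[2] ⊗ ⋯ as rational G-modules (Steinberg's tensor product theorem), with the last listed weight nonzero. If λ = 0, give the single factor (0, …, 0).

((3, 1, 0, 1, 4, 0),)

In the fundamental-weight basis, λ has coordinates c = M·v (v = (6, 3, 4, -1, 0, 1)):
  c_1 = 0*6 + 1*3 + 0*4 + 0*-1 + -1*0 + 0*1 = 3
  c_2 = 0*6 + 0*3 + 0*4 + 0*-1 + -2*0 + 1*1 = 1
  c_3 = 0*6 + 0*3 + 0*4 + 0*-1 + -1*0 + 0*1 = 0
  c_4 = 0*6 + 0*3 + 0*4 + -1*-1 + 1*0 + 0*1 = 1
  c_5 = 0*6 + 0*3 + 1*4 + 0*-1 + 0*0 + 0*1 = 4
  c_6 = 1*6 + -2*3 + 0*4 + 0*-1 + 0*0 + 0*1 = 0
Writing each c_i in base p = 5:
  c_1 = 3 = 3·5^0
  c_2 = 1 = 1·5^0
  c_3 = 0
  c_4 = 1 = 1·5^0
  c_5 = 4 = 4·5^0
  c_6 = 0
Factor λ_0 = (3, 1, 0, 1, 4, 0)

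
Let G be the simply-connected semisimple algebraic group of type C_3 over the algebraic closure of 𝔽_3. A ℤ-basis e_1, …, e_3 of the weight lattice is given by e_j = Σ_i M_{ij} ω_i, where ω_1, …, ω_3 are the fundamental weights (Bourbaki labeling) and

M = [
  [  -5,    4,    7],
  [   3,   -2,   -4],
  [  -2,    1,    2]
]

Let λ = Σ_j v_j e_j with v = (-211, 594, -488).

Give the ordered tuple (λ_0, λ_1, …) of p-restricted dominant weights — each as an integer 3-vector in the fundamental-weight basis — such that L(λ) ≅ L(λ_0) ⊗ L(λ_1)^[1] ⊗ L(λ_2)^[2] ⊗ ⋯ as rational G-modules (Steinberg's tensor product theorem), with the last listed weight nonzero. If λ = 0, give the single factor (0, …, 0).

((0, 2, 1), (2, 1, 1), (1, 2, 1), (0, 1, 1), (0, 1, 0))

Converting to the ω-basis (c_i = row i of M dotted with v = (-211, 594, -488)):
  c_1 = (-5)·(-211) + 4·594 + (7)·(-488) = 15
  c_2 = (3)·(-211) + (-2)·(594) + (-4)·(-488) = 131
  c_3 = (-2)·(-211) + 1·594 + (2)·(-488) = 40
Base-3 expansion of each c_i:
  c_1 = 15 = 0·3^0 + 2·3^1 + 1·3^2
  c_2 = 131 = 2·3^0 + 1·3^1 + 2·3^2 + 1·3^3 + 1·3^4
  c_3 = 40 = 1·3^0 + 1·3^1 + 1·3^2 + 1·3^3
λ_0 = (0, 2, 1)
λ_1 = (2, 1, 1)
λ_2 = (1, 2, 1)
λ_3 = (0, 1, 1)
λ_4 = (0, 1, 0)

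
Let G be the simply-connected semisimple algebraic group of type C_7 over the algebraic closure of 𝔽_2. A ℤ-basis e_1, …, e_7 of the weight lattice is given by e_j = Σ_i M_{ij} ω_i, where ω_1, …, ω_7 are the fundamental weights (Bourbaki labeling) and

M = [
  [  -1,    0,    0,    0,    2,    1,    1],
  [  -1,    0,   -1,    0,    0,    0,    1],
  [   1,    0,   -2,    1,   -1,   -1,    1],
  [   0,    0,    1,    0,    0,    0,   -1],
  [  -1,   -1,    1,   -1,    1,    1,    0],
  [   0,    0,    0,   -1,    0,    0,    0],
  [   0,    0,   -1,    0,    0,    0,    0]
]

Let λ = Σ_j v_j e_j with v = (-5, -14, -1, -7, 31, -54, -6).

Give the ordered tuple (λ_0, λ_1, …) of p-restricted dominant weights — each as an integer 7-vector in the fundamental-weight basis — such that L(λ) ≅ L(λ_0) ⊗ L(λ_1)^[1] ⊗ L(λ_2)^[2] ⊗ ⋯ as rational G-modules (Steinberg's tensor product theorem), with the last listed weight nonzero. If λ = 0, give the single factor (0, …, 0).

Change of basis e → ω: c = M·v where v = (-5, -14, -1, -7, 31, -54, -6):
  c_1 = (-1)·(-5) + (0)·(-14) + (0)·(-1) + (0)·(-7) + 2·31 + (1)·(-54) + (1)·(-6) = 7
  c_2 = (-1)·(-5) + (0)·(-14) + (-1)·(-1) + (0)·(-7) + 0·31 + (0)·(-54) + (1)·(-6) = 0
  c_3 = (1)·(-5) + (0)·(-14) + (-2)·(-1) + (1)·(-7) + (-1)·(31) + (-1)·(-54) + (1)·(-6) = 7
  c_4 = (0)·(-5) + (0)·(-14) + (1)·(-1) + (0)·(-7) + 0·31 + (0)·(-54) + (-1)·(-6) = 5
  c_5 = (-1)·(-5) + (-1)·(-14) + (1)·(-1) + (-1)·(-7) + 1·31 + (1)·(-54) + (0)·(-6) = 2
  c_6 = (0)·(-5) + (0)·(-14) + (0)·(-1) + (-1)·(-7) + 0·31 + (0)·(-54) + (0)·(-6) = 7
  c_7 = (0)·(-5) + (0)·(-14) + (-1)·(-1) + (0)·(-7) + 0·31 + (0)·(-54) + (0)·(-6) = 1
Writing each c_i in base p = 2:
  c_1 = 7 = 1·2^0 + 1·2^1 + 1·2^2
  c_2 = 0
  c_3 = 7 = 1·2^0 + 1·2^1 + 1·2^2
  c_4 = 5 = 1·2^0 + 0·2^1 + 1·2^2
  c_5 = 2 = 0·2^0 + 1·2^1
  c_6 = 7 = 1·2^0 + 1·2^1 + 1·2^2
  c_7 = 1 = 1·2^0
λ_0 = (1, 0, 1, 1, 0, 1, 1)
λ_1 = (1, 0, 1, 0, 1, 1, 0)
λ_2 = (1, 0, 1, 1, 0, 1, 0)

((1, 0, 1, 1, 0, 1, 1), (1, 0, 1, 0, 1, 1, 0), (1, 0, 1, 1, 0, 1, 0))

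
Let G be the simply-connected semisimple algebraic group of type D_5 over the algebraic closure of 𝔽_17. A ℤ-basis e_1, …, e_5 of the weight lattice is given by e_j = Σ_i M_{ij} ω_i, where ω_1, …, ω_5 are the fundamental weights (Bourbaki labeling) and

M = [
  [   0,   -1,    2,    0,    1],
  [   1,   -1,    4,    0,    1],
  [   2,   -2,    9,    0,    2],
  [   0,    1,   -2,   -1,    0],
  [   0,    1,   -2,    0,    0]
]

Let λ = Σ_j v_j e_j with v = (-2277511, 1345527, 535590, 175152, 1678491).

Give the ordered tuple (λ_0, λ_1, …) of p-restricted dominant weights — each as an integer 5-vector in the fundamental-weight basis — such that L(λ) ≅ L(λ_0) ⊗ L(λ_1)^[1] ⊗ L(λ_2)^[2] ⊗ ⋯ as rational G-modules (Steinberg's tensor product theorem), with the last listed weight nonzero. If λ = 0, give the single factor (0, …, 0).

In the fundamental-weight basis, λ has coordinates c = M·v (v = (-2277511, 1345527, 535590, 175152, 1678491)):
  c_1 = (0)·(-2277511) + (-1)·(1345527) + (2)·(535590) + (0)·(175152) + (1)·(1678491) = 1404144
  c_2 = (1)·(-2277511) + (-1)·(1345527) + (4)·(535590) + (0)·(175152) + (1)·(1678491) = 197813
  c_3 = (2)·(-2277511) + (-2)·(1345527) + (9)·(535590) + (0)·(175152) + (2)·(1678491) = 931216
  c_4 = (0)·(-2277511) + (1)·(1345527) + (-2)·(535590) + (-1)·(175152) + (0)·(1678491) = 99195
  c_5 = (0)·(-2277511) + (1)·(1345527) + (-2)·(535590) + (0)·(175152) + (0)·(1678491) = 274347
Writing each c_i in base p = 17:
  c_1 = 1404144 = 12·17^0 + 10·17^1 + 13·17^2 + 13·17^3 + 16·17^4
  c_2 = 197813 = 1·17^0 + 8·17^1 + 4·17^2 + 6·17^3 + 2·17^4
  c_3 = 931216 = 7·17^0 + 3·17^1 + 9·17^2 + 2·17^3 + 11·17^4
  c_4 = 99195 = 0·17^0 + 4·17^1 + 3·17^2 + 3·17^3 + 1·17^4
  c_5 = 274347 = 1·17^0 + 5·17^1 + 14·17^2 + 4·17^3 + 3·17^4
p-restricted factor λ_0 = (12, 1, 7, 0, 1)
p-restricted factor λ_1 = (10, 8, 3, 4, 5)
p-restricted factor λ_2 = (13, 4, 9, 3, 14)
p-restricted factor λ_3 = (13, 6, 2, 3, 4)
p-restricted factor λ_4 = (16, 2, 11, 1, 3)

((12, 1, 7, 0, 1), (10, 8, 3, 4, 5), (13, 4, 9, 3, 14), (13, 6, 2, 3, 4), (16, 2, 11, 1, 3))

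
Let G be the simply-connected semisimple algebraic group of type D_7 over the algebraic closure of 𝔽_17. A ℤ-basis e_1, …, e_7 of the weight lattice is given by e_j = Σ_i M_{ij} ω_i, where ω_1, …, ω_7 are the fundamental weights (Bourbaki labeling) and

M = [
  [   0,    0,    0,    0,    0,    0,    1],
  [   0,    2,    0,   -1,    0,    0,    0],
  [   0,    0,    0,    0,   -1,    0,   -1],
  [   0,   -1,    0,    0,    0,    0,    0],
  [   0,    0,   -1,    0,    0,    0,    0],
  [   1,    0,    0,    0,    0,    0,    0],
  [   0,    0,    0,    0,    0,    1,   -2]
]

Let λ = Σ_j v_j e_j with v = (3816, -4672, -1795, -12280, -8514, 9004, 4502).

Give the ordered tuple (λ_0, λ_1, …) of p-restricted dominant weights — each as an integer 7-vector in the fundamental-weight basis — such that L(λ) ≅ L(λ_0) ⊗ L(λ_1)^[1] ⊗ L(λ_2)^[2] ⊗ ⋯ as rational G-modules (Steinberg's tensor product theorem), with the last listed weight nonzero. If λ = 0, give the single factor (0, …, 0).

((14, 12, 0, 14, 10, 8, 0), (9, 2, 15, 2, 3, 3, 0), (15, 10, 13, 16, 6, 13, 0))

Converting to the ω-basis (c_i = row i of M dotted with v = (3816, -4672, -1795, -12280, -8514, 9004, 4502)):
  c_1 = (0)·(3816) + (0)·(-4672) + (0)·(-1795) + (0)·(-12280) + (0)·(-8514) + (0)·(9004) + (1)·(4502) = 4502
  c_2 = (0)·(3816) + (2)·(-4672) + (0)·(-1795) + (-1)·(-12280) + (0)·(-8514) + (0)·(9004) + (0)·(4502) = 2936
  c_3 = (0)·(3816) + (0)·(-4672) + (0)·(-1795) + (0)·(-12280) + (-1)·(-8514) + (0)·(9004) + (-1)·(4502) = 4012
  c_4 = (0)·(3816) + (-1)·(-4672) + (0)·(-1795) + (0)·(-12280) + (0)·(-8514) + (0)·(9004) + (0)·(4502) = 4672
  c_5 = (0)·(3816) + (0)·(-4672) + (-1)·(-1795) + (0)·(-12280) + (0)·(-8514) + (0)·(9004) + (0)·(4502) = 1795
  c_6 = (1)·(3816) + (0)·(-4672) + (0)·(-1795) + (0)·(-12280) + (0)·(-8514) + (0)·(9004) + (0)·(4502) = 3816
  c_7 = (0)·(3816) + (0)·(-4672) + (0)·(-1795) + (0)·(-12280) + (0)·(-8514) + (1)·(9004) + (-2)·(4502) = 0
Writing each c_i in base p = 17:
  c_1 = 4502 = 14·17^0 + 9·17^1 + 15·17^2
  c_2 = 2936 = 12·17^0 + 2·17^1 + 10·17^2
  c_3 = 4012 = 0·17^0 + 15·17^1 + 13·17^2
  c_4 = 4672 = 14·17^0 + 2·17^1 + 16·17^2
  c_5 = 1795 = 10·17^0 + 3·17^1 + 6·17^2
  c_6 = 3816 = 8·17^0 + 3·17^1 + 13·17^2
  c_7 = 0
p-restricted factor λ_0 = (14, 12, 0, 14, 10, 8, 0)
p-restricted factor λ_1 = (9, 2, 15, 2, 3, 3, 0)
p-restricted factor λ_2 = (15, 10, 13, 16, 6, 13, 0)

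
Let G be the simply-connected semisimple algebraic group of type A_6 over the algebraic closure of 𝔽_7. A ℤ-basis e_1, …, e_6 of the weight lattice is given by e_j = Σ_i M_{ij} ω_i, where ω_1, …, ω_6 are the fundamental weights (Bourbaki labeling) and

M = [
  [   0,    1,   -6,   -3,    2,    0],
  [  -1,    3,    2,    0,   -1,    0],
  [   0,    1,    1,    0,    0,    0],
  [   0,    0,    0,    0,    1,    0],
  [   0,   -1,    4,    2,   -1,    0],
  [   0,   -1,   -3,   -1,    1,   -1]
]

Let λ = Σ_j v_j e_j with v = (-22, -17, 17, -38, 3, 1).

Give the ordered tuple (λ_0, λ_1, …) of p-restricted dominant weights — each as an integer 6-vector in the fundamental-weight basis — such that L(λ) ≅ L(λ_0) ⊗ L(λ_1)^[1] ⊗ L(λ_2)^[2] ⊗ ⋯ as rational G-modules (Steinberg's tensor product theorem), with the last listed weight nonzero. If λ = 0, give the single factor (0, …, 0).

ω-coordinates c = M·v, v = (-22, -17, 17, -38, 3, 1):
  c_1 = (0)·(-22) + (1)·(-17) + (-6)·(17) + (-3)·(-38) + (2)·(3) + (0)·(1) = 1
  c_2 = (-1)·(-22) + (3)·(-17) + (2)·(17) + (0)·(-38) + (-1)·(3) + (0)·(1) = 2
  c_3 = (0)·(-22) + (1)·(-17) + (1)·(17) + (0)·(-38) + (0)·(3) + (0)·(1) = 0
  c_4 = (0)·(-22) + (0)·(-17) + (0)·(17) + (0)·(-38) + (1)·(3) + (0)·(1) = 3
  c_5 = (0)·(-22) + (-1)·(-17) + (4)·(17) + (2)·(-38) + (-1)·(3) + (0)·(1) = 6
  c_6 = (0)·(-22) + (-1)·(-17) + (-3)·(17) + (-1)·(-38) + (1)·(3) + (-1)·(1) = 6
Expand coordinatewise in base 7:
  c_1 = 1 = 1·7^0
  c_2 = 2 = 2·7^0
  c_3 = 0
  c_4 = 3 = 3·7^0
  c_5 = 6 = 6·7^0
  c_6 = 6 = 6·7^0
Factor λ_0 = (1, 2, 0, 3, 6, 6)

((1, 2, 0, 3, 6, 6),)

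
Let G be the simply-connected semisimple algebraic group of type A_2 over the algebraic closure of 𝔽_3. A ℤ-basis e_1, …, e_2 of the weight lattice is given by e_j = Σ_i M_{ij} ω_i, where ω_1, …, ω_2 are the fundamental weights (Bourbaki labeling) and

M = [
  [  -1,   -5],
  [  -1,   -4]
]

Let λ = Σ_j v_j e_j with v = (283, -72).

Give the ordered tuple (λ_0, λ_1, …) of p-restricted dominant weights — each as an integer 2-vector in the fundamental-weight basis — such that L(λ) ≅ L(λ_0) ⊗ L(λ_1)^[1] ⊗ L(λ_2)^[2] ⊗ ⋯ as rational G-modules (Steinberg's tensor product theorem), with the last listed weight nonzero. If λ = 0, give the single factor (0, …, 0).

((2, 2), (1, 1), (2, 0), (2, 0))

Compute c_i = Σ_j M_{ij} v_j with v = (283, -72):
  c_1 = -1*283 + -5*-72 = 77
  c_2 = -1*283 + -4*-72 = 5
p = 3; digits c_i = Σ_j d_{ij}·3^j, 0 ≤ d_{ij} < 3:
  c_1 = 77 = 2·3^0 + 1·3^1 + 2·3^2 + 2·3^3
  c_2 = 5 = 2·3^0 + 1·3^1
λ_0 = (2, 2)
λ_1 = (1, 1)
λ_2 = (2, 0)
λ_3 = (2, 0)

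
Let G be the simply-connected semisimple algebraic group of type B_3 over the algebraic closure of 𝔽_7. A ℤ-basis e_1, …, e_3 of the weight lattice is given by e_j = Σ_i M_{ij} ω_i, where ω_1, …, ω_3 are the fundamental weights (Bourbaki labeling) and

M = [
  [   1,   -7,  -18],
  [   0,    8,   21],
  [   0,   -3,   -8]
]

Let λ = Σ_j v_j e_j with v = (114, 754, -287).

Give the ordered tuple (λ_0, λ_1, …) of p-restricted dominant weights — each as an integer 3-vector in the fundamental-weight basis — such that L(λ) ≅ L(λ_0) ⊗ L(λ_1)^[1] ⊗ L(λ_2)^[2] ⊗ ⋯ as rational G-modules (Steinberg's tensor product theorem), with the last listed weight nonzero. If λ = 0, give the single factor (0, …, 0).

((2, 5, 6), (0, 0, 4))

Compute c_i = Σ_j M_{ij} v_j with v = (114, 754, -287):
  c_1 = 1*114 + -7*754 + -18*-287 = 2
  c_2 = 0*114 + 8*754 + 21*-287 = 5
  c_3 = 0*114 + -3*754 + -8*-287 = 34
p = 7; digits c_i = Σ_j d_{ij}·7^j, 0 ≤ d_{ij} < 7:
  c_1 = 2 = 2·7^0
  c_2 = 5 = 5·7^0
  c_3 = 34 = 6·7^0 + 4·7^1
p-restricted factor λ_0 = (2, 5, 6)
p-restricted factor λ_1 = (0, 0, 4)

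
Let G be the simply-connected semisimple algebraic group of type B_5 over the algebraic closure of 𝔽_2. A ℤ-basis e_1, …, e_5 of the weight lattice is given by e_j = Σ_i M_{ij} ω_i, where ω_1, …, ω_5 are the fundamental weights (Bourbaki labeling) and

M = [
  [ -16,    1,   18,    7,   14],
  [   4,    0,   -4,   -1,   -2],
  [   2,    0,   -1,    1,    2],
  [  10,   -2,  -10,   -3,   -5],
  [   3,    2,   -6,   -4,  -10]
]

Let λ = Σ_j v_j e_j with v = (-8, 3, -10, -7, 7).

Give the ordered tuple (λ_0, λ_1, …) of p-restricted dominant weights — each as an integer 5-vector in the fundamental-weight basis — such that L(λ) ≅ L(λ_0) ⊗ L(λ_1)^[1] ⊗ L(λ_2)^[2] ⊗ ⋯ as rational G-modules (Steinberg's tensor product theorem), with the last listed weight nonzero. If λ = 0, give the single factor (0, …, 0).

Change of basis e → ω: c = M·v where v = (-8, 3, -10, -7, 7):
  c_1 = -16*-8 + 1*3 + 18*-10 + 7*-7 + 14*7 = 0
  c_2 = 4*-8 + 0*3 + -4*-10 + -1*-7 + -2*7 = 1
  c_3 = 2*-8 + 0*3 + -1*-10 + 1*-7 + 2*7 = 1
  c_4 = 10*-8 + -2*3 + -10*-10 + -3*-7 + -5*7 = 0
  c_5 = 3*-8 + 2*3 + -6*-10 + -4*-7 + -10*7 = 0
Base-2 expansion of each c_i:
  c_1 = 0
  c_2 = 1 = 1·2^0
  c_3 = 1 = 1·2^0
  c_4 = 0
  c_5 = 0
λ_0 = (0, 1, 1, 0, 0)

((0, 1, 1, 0, 0),)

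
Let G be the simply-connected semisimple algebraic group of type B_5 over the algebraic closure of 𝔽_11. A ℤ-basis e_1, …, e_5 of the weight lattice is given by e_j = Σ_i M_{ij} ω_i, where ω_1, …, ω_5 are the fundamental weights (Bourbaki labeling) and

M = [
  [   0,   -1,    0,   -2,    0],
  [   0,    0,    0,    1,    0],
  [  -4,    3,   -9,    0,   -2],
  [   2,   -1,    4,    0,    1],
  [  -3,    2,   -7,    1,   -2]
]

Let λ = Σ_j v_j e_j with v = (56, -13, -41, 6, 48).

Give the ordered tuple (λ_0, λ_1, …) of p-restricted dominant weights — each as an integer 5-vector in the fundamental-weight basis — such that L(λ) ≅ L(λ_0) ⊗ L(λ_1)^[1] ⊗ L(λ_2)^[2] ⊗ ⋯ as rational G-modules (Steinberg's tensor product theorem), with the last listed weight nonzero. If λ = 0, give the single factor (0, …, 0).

Change of basis e → ω: c = M·v where v = (56, -13, -41, 6, 48):
  c_1 = 0*56 + -1*-13 + 0*-41 + -2*6 + 0*48 = 1
  c_2 = 0*56 + 0*-13 + 0*-41 + 1*6 + 0*48 = 6
  c_3 = -4*56 + 3*-13 + -9*-41 + 0*6 + -2*48 = 10
  c_4 = 2*56 + -1*-13 + 4*-41 + 0*6 + 1*48 = 9
  c_5 = -3*56 + 2*-13 + -7*-41 + 1*6 + -2*48 = 3
Expand coordinatewise in base 11:
  c_1 = 1 = 1·11^0
  c_2 = 6 = 6·11^0
  c_3 = 10 = 10·11^0
  c_4 = 9 = 9·11^0
  c_5 = 3 = 3·11^0
λ_0 = (1, 6, 10, 9, 3)

((1, 6, 10, 9, 3),)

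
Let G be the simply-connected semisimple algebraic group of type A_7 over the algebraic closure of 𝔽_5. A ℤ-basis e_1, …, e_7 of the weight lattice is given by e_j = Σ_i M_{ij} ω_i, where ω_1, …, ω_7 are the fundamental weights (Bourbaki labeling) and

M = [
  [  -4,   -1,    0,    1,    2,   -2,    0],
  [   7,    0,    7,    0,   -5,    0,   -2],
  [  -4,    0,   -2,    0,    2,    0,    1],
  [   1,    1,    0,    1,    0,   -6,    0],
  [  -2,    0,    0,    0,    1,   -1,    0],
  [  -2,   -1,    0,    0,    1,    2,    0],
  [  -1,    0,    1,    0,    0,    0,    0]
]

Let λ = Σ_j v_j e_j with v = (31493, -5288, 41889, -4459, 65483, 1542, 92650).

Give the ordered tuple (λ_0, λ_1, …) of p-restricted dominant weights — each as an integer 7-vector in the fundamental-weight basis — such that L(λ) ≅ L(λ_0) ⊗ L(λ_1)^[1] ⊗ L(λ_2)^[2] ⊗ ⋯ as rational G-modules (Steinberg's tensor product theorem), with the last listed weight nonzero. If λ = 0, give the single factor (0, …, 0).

ω-coordinates c = M·v, v = (31493, -5288, 41889, -4459, 65483, 1542, 92650):
  c_1 = -4*31493 + -1*-5288 + 0*41889 + 1*-4459 + 2*65483 + -2*1542 + 0*92650 = 2739
  c_2 = 7*31493 + 0*-5288 + 7*41889 + 0*-4459 + -5*65483 + 0*1542 + -2*92650 = 959
  c_3 = -4*31493 + 0*-5288 + -2*41889 + 0*-4459 + 2*65483 + 0*1542 + 1*92650 = 13866
  c_4 = 1*31493 + 1*-5288 + 0*41889 + 1*-4459 + 0*65483 + -6*1542 + 0*92650 = 12494
  c_5 = -2*31493 + 0*-5288 + 0*41889 + 0*-4459 + 1*65483 + -1*1542 + 0*92650 = 955
  c_6 = -2*31493 + -1*-5288 + 0*41889 + 0*-4459 + 1*65483 + 2*1542 + 0*92650 = 10869
  c_7 = -1*31493 + 0*-5288 + 1*41889 + 0*-4459 + 0*65483 + 0*1542 + 0*92650 = 10396
Writing each c_i in base p = 5:
  c_1 = 2739 = 4·5^0 + 2·5^1 + 4·5^2 + 1·5^3 + 4·5^4
  c_2 = 959 = 4·5^0 + 1·5^1 + 3·5^2 + 2·5^3 + 1·5^4
  c_3 = 13866 = 1·5^0 + 3·5^1 + 4·5^2 + 0·5^3 + 2·5^4 + 4·5^5
  c_4 = 12494 = 4·5^0 + 3·5^1 + 4·5^2 + 4·5^3 + 4·5^4 + 3·5^5
  c_5 = 955 = 0·5^0 + 1·5^1 + 3·5^2 + 2·5^3 + 1·5^4
  c_6 = 10869 = 4·5^0 + 3·5^1 + 4·5^2 + 1·5^3 + 2·5^4 + 3·5^5
  c_7 = 10396 = 1·5^0 + 4·5^1 + 0·5^2 + 3·5^3 + 1·5^4 + 3·5^5
p-restricted factor λ_0 = (4, 4, 1, 4, 0, 4, 1)
p-restricted factor λ_1 = (2, 1, 3, 3, 1, 3, 4)
p-restricted factor λ_2 = (4, 3, 4, 4, 3, 4, 0)
p-restricted factor λ_3 = (1, 2, 0, 4, 2, 1, 3)
p-restricted factor λ_4 = (4, 1, 2, 4, 1, 2, 1)
p-restricted factor λ_5 = (0, 0, 4, 3, 0, 3, 3)

((4, 4, 1, 4, 0, 4, 1), (2, 1, 3, 3, 1, 3, 4), (4, 3, 4, 4, 3, 4, 0), (1, 2, 0, 4, 2, 1, 3), (4, 1, 2, 4, 1, 2, 1), (0, 0, 4, 3, 0, 3, 3))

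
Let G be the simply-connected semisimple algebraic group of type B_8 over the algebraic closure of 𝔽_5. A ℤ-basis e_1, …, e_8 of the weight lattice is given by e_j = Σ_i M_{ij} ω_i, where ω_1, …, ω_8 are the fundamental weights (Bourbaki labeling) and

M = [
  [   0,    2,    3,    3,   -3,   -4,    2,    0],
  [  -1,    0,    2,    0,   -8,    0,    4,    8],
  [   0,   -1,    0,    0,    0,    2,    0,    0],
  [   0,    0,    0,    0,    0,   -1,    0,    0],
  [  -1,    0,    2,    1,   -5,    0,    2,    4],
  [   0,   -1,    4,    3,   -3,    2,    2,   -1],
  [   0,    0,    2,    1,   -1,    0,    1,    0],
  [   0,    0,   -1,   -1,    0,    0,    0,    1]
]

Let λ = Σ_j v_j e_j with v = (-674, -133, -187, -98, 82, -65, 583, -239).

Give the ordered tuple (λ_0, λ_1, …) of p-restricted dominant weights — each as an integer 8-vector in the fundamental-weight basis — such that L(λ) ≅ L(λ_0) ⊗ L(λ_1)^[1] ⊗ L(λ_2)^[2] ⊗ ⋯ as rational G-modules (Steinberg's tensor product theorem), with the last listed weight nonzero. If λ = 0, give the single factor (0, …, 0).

Change of basis e → ω: c = M·v where v = (-674, -133, -187, -98, 82, -65, 583, -239):
  c_1 = (0)·(-674) + (2)·(-133) + (3)·(-187) + (3)·(-98) + (-3)·(82) + (-4)·(-65) + 2·583 + (0)·(-239) = 59
  c_2 = (-1)·(-674) + (0)·(-133) + (2)·(-187) + (0)·(-98) + (-8)·(82) + (0)·(-65) + 4·583 + (8)·(-239) = 64
  c_3 = (0)·(-674) + (-1)·(-133) + (0)·(-187) + (0)·(-98) + 0·82 + (2)·(-65) + 0·583 + (0)·(-239) = 3
  c_4 = (0)·(-674) + (0)·(-133) + (0)·(-187) + (0)·(-98) + 0·82 + (-1)·(-65) + 0·583 + (0)·(-239) = 65
  c_5 = (-1)·(-674) + (0)·(-133) + (2)·(-187) + (1)·(-98) + (-5)·(82) + (0)·(-65) + 2·583 + (4)·(-239) = 2
  c_6 = (0)·(-674) + (-1)·(-133) + (4)·(-187) + (3)·(-98) + (-3)·(82) + (2)·(-65) + 2·583 + (-1)·(-239) = 120
  c_7 = (0)·(-674) + (0)·(-133) + (2)·(-187) + (1)·(-98) + (-1)·(82) + (0)·(-65) + 1·583 + (0)·(-239) = 29
  c_8 = (0)·(-674) + (0)·(-133) + (-1)·(-187) + (-1)·(-98) + 0·82 + (0)·(-65) + 0·583 + (1)·(-239) = 46
Base-5 expansion of each c_i:
  c_1 = 59 = 4·5^0 + 1·5^1 + 2·5^2
  c_2 = 64 = 4·5^0 + 2·5^1 + 2·5^2
  c_3 = 3 = 3·5^0
  c_4 = 65 = 0·5^0 + 3·5^1 + 2·5^2
  c_5 = 2 = 2·5^0
  c_6 = 120 = 0·5^0 + 4·5^1 + 4·5^2
  c_7 = 29 = 4·5^0 + 0·5^1 + 1·5^2
  c_8 = 46 = 1·5^0 + 4·5^1 + 1·5^2
λ_0 = (4, 4, 3, 0, 2, 0, 4, 1)
λ_1 = (1, 2, 0, 3, 0, 4, 0, 4)
λ_2 = (2, 2, 0, 2, 0, 4, 1, 1)

((4, 4, 3, 0, 2, 0, 4, 1), (1, 2, 0, 3, 0, 4, 0, 4), (2, 2, 0, 2, 0, 4, 1, 1))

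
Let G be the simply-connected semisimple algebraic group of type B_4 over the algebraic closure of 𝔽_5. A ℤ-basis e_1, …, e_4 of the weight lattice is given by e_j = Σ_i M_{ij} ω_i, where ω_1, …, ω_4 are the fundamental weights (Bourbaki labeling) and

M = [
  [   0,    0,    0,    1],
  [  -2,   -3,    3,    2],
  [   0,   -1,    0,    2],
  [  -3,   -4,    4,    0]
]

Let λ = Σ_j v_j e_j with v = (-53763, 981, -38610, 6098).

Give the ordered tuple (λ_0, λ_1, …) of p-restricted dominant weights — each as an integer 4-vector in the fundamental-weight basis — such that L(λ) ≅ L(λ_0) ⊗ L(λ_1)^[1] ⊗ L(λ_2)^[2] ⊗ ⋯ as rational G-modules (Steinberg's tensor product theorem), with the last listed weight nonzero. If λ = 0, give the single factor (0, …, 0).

Change of basis e → ω: c = M·v where v = (-53763, 981, -38610, 6098):
  c_1 = 0*-53763 + 0*981 + 0*-38610 + 1*6098 = 6098
  c_2 = -2*-53763 + -3*981 + 3*-38610 + 2*6098 = 949
  c_3 = 0*-53763 + -1*981 + 0*-38610 + 2*6098 = 11215
  c_4 = -3*-53763 + -4*981 + 4*-38610 + 0*6098 = 2925
Base-5 expansion of each c_i:
  c_1 = 6098 = 3·5^0 + 4·5^1 + 3·5^2 + 3·5^3 + 4·5^4 + 1·5^5
  c_2 = 949 = 4·5^0 + 4·5^1 + 2·5^2 + 2·5^3 + 1·5^4
  c_3 = 11215 = 0·5^0 + 3·5^1 + 3·5^2 + 4·5^3 + 2·5^4 + 3·5^5
  c_4 = 2925 = 0·5^0 + 0·5^1 + 2·5^2 + 3·5^3 + 4·5^4
λ_0 = (3, 4, 0, 0)
λ_1 = (4, 4, 3, 0)
λ_2 = (3, 2, 3, 2)
λ_3 = (3, 2, 4, 3)
λ_4 = (4, 1, 2, 4)
λ_5 = (1, 0, 3, 0)

((3, 4, 0, 0), (4, 4, 3, 0), (3, 2, 3, 2), (3, 2, 4, 3), (4, 1, 2, 4), (1, 0, 3, 0))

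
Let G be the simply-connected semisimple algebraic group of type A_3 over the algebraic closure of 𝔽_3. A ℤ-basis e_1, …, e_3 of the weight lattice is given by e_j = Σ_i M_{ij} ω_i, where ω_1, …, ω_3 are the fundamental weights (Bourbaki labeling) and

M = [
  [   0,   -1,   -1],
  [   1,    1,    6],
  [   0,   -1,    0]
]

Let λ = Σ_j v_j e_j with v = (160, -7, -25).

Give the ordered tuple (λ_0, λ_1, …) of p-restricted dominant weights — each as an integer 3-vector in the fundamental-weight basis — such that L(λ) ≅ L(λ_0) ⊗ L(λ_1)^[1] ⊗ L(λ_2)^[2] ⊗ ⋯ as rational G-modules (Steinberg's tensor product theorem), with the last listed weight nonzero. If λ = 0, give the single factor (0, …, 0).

Converting to the ω-basis (c_i = row i of M dotted with v = (160, -7, -25)):
  c_1 = (0)·(160) + (-1)·(-7) + (-1)·(-25) = 32
  c_2 = (1)·(160) + (1)·(-7) + (6)·(-25) = 3
  c_3 = (0)·(160) + (-1)·(-7) + (0)·(-25) = 7
Expand coordinatewise in base 3:
  c_1 = 32 = 2·3^0 + 1·3^1 + 0·3^2 + 1·3^3
  c_2 = 3 = 0·3^0 + 1·3^1
  c_3 = 7 = 1·3^0 + 2·3^1
p-restricted factor λ_0 = (2, 0, 1)
p-restricted factor λ_1 = (1, 1, 2)
p-restricted factor λ_2 = (0, 0, 0)
p-restricted factor λ_3 = (1, 0, 0)

((2, 0, 1), (1, 1, 2), (0, 0, 0), (1, 0, 0))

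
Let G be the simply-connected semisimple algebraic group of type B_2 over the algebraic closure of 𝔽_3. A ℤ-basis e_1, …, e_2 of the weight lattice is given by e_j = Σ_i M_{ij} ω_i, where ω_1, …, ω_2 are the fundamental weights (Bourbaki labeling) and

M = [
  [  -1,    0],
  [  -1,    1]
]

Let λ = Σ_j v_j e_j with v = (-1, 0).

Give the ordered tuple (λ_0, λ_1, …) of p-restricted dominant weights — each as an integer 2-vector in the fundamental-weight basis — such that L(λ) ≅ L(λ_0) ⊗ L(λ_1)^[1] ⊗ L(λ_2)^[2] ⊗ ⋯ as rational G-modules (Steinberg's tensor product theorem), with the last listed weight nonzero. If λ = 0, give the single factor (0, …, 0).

ω-coordinates c = M·v, v = (-1, 0):
  c_1 = (-1)·(-1) + 0·0 = 1
  c_2 = (-1)·(-1) + 1·0 = 1
Base-3 expansion of each c_i:
  c_1 = 1 = 1·3^0
  c_2 = 1 = 1·3^0
λ_0 = (1, 1)

((1, 1),)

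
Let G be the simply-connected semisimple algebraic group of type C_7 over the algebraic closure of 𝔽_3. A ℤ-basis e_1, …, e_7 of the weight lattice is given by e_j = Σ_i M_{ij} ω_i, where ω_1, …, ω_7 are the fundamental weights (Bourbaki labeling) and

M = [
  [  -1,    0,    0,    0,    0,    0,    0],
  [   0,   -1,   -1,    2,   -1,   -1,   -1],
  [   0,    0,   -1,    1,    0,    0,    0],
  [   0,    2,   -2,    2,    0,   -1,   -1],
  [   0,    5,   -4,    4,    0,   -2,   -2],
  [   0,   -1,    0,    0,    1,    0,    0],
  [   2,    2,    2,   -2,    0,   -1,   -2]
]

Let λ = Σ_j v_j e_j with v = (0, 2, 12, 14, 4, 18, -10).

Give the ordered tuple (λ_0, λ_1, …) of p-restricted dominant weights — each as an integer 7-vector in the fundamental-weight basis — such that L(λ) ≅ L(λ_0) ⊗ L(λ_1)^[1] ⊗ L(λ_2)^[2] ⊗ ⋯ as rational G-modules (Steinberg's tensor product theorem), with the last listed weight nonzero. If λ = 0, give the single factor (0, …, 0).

In the fundamental-weight basis, λ has coordinates c = M·v (v = (0, 2, 12, 14, 4, 18, -10)):
  c_1 = -1*0 + 0*2 + 0*12 + 0*14 + 0*4 + 0*18 + 0*-10 = 0
  c_2 = 0*0 + -1*2 + -1*12 + 2*14 + -1*4 + -1*18 + -1*-10 = 2
  c_3 = 0*0 + 0*2 + -1*12 + 1*14 + 0*4 + 0*18 + 0*-10 = 2
  c_4 = 0*0 + 2*2 + -2*12 + 2*14 + 0*4 + -1*18 + -1*-10 = 0
  c_5 = 0*0 + 5*2 + -4*12 + 4*14 + 0*4 + -2*18 + -2*-10 = 2
  c_6 = 0*0 + -1*2 + 0*12 + 0*14 + 1*4 + 0*18 + 0*-10 = 2
  c_7 = 2*0 + 2*2 + 2*12 + -2*14 + 0*4 + -1*18 + -2*-10 = 2
p = 3; digits c_i = Σ_j d_{ij}·3^j, 0 ≤ d_{ij} < 3:
  c_1 = 0
  c_2 = 2 = 2·3^0
  c_3 = 2 = 2·3^0
  c_4 = 0
  c_5 = 2 = 2·3^0
  c_6 = 2 = 2·3^0
  c_7 = 2 = 2·3^0
p-restricted factor λ_0 = (0, 2, 2, 0, 2, 2, 2)

((0, 2, 2, 0, 2, 2, 2),)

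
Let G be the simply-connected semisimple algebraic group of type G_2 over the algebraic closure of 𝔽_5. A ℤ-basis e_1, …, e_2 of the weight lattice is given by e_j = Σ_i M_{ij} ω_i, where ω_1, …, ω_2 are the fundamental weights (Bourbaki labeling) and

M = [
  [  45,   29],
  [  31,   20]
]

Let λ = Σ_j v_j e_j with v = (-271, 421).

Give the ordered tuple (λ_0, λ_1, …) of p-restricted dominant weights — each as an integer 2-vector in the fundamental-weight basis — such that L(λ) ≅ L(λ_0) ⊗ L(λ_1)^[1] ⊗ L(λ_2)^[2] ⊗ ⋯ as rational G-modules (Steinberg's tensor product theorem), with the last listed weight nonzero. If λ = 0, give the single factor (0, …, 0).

Compute c_i = Σ_j M_{ij} v_j with v = (-271, 421):
  c_1 = (45)·(-271) + 29·421 = 14
  c_2 = (31)·(-271) + 20·421 = 19
Base-5 expansion of each c_i:
  c_1 = 14 = 4·5^0 + 2·5^1
  c_2 = 19 = 4·5^0 + 3·5^1
p-restricted factor λ_0 = (4, 4)
p-restricted factor λ_1 = (2, 3)

((4, 4), (2, 3))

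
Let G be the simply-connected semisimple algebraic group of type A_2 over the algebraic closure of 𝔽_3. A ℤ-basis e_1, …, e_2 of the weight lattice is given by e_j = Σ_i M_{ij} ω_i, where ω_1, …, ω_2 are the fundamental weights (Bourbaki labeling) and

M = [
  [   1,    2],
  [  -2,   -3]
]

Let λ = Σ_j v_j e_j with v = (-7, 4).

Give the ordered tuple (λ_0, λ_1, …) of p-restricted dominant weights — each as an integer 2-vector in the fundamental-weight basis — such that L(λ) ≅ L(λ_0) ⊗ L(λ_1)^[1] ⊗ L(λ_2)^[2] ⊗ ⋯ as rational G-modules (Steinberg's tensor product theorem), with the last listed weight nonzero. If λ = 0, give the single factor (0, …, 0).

((1, 2),)

In the fundamental-weight basis, λ has coordinates c = M·v (v = (-7, 4)):
  c_1 = (1)·(-7) + (2)·(4) = 1
  c_2 = (-2)·(-7) + (-3)·(4) = 2
Expand coordinatewise in base 3:
  c_1 = 1 = 1·3^0
  c_2 = 2 = 2·3^0
λ_0 = (1, 2)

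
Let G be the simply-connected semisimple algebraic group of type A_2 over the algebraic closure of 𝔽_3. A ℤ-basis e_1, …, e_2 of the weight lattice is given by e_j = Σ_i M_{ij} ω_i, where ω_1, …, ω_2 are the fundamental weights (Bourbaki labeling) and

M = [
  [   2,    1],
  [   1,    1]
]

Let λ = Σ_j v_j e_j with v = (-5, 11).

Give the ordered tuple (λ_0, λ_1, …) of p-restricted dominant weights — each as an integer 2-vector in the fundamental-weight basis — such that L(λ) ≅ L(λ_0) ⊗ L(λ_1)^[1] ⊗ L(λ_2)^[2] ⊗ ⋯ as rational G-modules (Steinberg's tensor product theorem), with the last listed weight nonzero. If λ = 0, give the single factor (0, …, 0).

((1, 0), (0, 2))

Compute c_i = Σ_j M_{ij} v_j with v = (-5, 11):
  c_1 = (2)·(-5) + 1·11 = 1
  c_2 = (1)·(-5) + 1·11 = 6
Base-3 expansion of each c_i:
  c_1 = 1 = 1·3^0
  c_2 = 6 = 0·3^0 + 2·3^1
λ_0 = (1, 0)
λ_1 = (0, 2)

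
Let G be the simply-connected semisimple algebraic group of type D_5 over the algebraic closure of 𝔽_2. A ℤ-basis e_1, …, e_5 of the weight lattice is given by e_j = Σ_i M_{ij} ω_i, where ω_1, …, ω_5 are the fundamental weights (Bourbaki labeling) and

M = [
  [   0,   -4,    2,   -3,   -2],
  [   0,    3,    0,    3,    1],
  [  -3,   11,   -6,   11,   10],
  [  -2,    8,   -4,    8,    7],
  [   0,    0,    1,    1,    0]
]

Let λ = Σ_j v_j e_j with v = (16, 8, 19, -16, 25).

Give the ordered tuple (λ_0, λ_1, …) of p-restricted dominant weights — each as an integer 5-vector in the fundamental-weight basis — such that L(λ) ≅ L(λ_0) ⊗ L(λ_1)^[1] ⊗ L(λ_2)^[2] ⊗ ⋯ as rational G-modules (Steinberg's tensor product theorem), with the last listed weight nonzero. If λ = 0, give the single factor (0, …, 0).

((0, 1, 0, 1, 1), (0, 0, 0, 1, 1), (1, 0, 0, 0, 0))

In the fundamental-weight basis, λ has coordinates c = M·v (v = (16, 8, 19, -16, 25)):
  c_1 = 0·16 + (-4)·(8) + 2·19 + (-3)·(-16) + (-2)·(25) = 4
  c_2 = 0·16 + 3·8 + 0·19 + (3)·(-16) + 1·25 = 1
  c_3 = (-3)·(16) + 11·8 + (-6)·(19) + (11)·(-16) + 10·25 = 0
  c_4 = (-2)·(16) + 8·8 + (-4)·(19) + (8)·(-16) + 7·25 = 3
  c_5 = 0·16 + 0·8 + 1·19 + (1)·(-16) + 0·25 = 3
Base-2 expansion of each c_i:
  c_1 = 4 = 0·2^0 + 0·2^1 + 1·2^2
  c_2 = 1 = 1·2^0
  c_3 = 0
  c_4 = 3 = 1·2^0 + 1·2^1
  c_5 = 3 = 1·2^0 + 1·2^1
λ_0 = (0, 1, 0, 1, 1)
λ_1 = (0, 0, 0, 1, 1)
λ_2 = (1, 0, 0, 0, 0)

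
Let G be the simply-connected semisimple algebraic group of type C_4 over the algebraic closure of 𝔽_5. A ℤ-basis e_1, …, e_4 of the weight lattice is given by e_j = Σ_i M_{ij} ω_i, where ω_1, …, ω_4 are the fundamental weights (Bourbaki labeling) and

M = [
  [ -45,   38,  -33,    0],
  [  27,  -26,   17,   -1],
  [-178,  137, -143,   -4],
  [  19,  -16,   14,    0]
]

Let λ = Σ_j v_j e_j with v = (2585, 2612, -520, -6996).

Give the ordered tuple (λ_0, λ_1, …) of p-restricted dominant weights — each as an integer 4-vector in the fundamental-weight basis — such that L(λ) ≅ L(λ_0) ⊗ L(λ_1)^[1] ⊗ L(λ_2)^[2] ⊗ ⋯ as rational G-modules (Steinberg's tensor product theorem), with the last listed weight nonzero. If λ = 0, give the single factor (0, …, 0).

((1, 4, 3, 3), (3, 2, 1, 3), (3, 1, 2, 1))

Converting to the ω-basis (c_i = row i of M dotted with v = (2585, 2612, -520, -6996)):
  c_1 = (-45)·(2585) + (38)·(2612) + (-33)·(-520) + (0)·(-6996) = 91
  c_2 = (27)·(2585) + (-26)·(2612) + (17)·(-520) + (-1)·(-6996) = 39
  c_3 = (-178)·(2585) + (137)·(2612) + (-143)·(-520) + (-4)·(-6996) = 58
  c_4 = (19)·(2585) + (-16)·(2612) + (14)·(-520) + (0)·(-6996) = 43
Expand coordinatewise in base 5:
  c_1 = 91 = 1·5^0 + 3·5^1 + 3·5^2
  c_2 = 39 = 4·5^0 + 2·5^1 + 1·5^2
  c_3 = 58 = 3·5^0 + 1·5^1 + 2·5^2
  c_4 = 43 = 3·5^0 + 3·5^1 + 1·5^2
p-restricted factor λ_0 = (1, 4, 3, 3)
p-restricted factor λ_1 = (3, 2, 1, 3)
p-restricted factor λ_2 = (3, 1, 2, 1)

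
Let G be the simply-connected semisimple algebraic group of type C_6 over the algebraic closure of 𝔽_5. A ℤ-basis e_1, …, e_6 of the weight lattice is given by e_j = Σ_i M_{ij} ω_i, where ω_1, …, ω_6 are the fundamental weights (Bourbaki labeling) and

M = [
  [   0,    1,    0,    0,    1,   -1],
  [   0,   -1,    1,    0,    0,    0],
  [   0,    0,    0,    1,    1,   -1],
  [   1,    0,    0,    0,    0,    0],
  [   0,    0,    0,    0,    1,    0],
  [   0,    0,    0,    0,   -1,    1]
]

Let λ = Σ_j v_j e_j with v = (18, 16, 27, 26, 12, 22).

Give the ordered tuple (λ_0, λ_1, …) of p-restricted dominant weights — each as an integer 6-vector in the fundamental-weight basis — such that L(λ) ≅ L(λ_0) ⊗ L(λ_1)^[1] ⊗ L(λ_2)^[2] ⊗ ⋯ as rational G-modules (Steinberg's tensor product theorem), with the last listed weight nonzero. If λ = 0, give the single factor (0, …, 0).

((1, 1, 1, 3, 2, 0), (1, 2, 3, 3, 2, 2))

Change of basis e → ω: c = M·v where v = (18, 16, 27, 26, 12, 22):
  c_1 = 0·18 + 1·16 + 0·27 + 0·26 + 1·12 + (-1)·(22) = 6
  c_2 = 0·18 + (-1)·(16) + 1·27 + 0·26 + 0·12 + 0·22 = 11
  c_3 = 0·18 + 0·16 + 0·27 + 1·26 + 1·12 + (-1)·(22) = 16
  c_4 = 1·18 + 0·16 + 0·27 + 0·26 + 0·12 + 0·22 = 18
  c_5 = 0·18 + 0·16 + 0·27 + 0·26 + 1·12 + 0·22 = 12
  c_6 = 0·18 + 0·16 + 0·27 + 0·26 + (-1)·(12) + 1·22 = 10
Base-5 expansion of each c_i:
  c_1 = 6 = 1·5^0 + 1·5^1
  c_2 = 11 = 1·5^0 + 2·5^1
  c_3 = 16 = 1·5^0 + 3·5^1
  c_4 = 18 = 3·5^0 + 3·5^1
  c_5 = 12 = 2·5^0 + 2·5^1
  c_6 = 10 = 0·5^0 + 2·5^1
p-restricted factor λ_0 = (1, 1, 1, 3, 2, 0)
p-restricted factor λ_1 = (1, 2, 3, 3, 2, 2)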